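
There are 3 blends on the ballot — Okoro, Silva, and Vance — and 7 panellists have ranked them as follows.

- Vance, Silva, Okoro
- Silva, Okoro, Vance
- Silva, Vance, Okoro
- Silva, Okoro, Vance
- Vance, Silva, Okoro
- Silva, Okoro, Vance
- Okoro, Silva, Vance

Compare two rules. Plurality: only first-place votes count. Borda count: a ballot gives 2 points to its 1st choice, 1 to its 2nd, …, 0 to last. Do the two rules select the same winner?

Plurality first-place counts: Okoro 1, Silva 4, Vance 2 → Silva.
Borda totals: Okoro 5, Silva 11, Vance 5 → Silva.
The two rules agree on Silva.

Yes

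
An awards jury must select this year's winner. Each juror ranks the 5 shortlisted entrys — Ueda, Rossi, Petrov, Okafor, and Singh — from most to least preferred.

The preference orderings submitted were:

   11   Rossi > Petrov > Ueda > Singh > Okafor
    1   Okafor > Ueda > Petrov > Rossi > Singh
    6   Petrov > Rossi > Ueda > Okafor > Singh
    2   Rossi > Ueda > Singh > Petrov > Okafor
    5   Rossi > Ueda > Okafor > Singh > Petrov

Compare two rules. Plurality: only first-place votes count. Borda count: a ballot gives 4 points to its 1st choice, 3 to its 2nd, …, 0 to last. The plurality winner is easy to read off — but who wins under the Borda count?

Rossi

Plurality first-place counts: Ueda 0, Rossi 18, Petrov 6, Okafor 1, Singh 0 → Rossi.
Borda totals: Ueda 58, Rossi 91, Petrov 61, Okafor 20, Singh 20 → Rossi.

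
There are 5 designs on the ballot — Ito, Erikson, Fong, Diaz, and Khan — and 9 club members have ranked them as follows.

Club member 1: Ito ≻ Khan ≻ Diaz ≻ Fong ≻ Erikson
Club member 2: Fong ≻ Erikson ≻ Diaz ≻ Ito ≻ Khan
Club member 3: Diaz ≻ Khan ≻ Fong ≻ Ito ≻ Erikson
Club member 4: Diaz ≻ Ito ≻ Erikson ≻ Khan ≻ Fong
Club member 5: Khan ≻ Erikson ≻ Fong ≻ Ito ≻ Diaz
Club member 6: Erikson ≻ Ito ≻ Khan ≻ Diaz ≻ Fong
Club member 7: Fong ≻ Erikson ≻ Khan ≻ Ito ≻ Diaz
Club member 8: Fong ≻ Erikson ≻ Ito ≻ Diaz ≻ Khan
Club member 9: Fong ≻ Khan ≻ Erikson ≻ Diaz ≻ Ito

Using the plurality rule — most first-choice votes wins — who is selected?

First-place vote totals:
  Ito: 1
  Erikson: 1
  Fong: 4
  Diaz: 2
  Khan: 1
Fong has the most first-place votes.

Fong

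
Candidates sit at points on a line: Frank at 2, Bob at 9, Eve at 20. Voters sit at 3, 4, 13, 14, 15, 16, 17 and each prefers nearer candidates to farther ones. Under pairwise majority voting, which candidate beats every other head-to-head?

Bob

With single-peaked preferences on a line, the Condorcet winner is the candidate closest to the median voter.
The median voter (position 14) is closest to Bob at 9.
Check: Bob vs Frank — voters closer to Bob: 5 of 7.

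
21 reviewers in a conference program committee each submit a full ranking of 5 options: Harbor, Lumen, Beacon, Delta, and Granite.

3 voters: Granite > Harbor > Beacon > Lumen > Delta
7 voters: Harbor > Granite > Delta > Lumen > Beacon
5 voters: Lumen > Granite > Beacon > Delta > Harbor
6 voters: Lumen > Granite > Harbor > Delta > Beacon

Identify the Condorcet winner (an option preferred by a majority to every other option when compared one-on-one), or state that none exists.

Head-to-head results (21 voters total):
Harbor vs Lumen: Lumen wins 11–10.
Harbor vs Beacon: Harbor wins 16–5.
Harbor vs Delta: Harbor wins 16–5.
Harbor vs Granite: Granite wins 14–7.
Lumen vs Beacon: Lumen wins 18–3.
Lumen vs Delta: Lumen wins 14–7.
Lumen vs Granite: Lumen wins 11–10.
Beacon vs Delta: Delta wins 13–8.
Beacon vs Granite: Granite wins 21–0.
Delta vs Granite: Granite wins 21–0.
Lumen beats each rival — Harbor (11–10), Beacon (18–3), Delta (14–7), Granite (11–10) — so Lumen is the Condorcet winner.

Lumen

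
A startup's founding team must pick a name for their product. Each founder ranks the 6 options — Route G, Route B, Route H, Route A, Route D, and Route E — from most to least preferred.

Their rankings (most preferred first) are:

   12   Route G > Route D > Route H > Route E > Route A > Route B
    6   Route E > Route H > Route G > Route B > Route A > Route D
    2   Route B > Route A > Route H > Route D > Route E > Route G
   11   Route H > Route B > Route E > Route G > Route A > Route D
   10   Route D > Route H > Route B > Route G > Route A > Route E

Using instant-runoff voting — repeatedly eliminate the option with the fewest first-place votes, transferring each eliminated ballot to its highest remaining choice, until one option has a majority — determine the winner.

Round 1: Route G 12, Route H 11, Route D 10, Route E 6, Route B 2, Route A 0. Route A has the fewest and is eliminated.
Round 2: Route G 12, Route H 11, Route D 10, Route E 6, Route B 2. Route B has the fewest and is eliminated.
Round 3: Route H 13, Route G 12, Route D 10, Route E 6. Route E has the fewest and is eliminated.
Round 4: Route H 19, Route G 12, Route D 10. Route D has the fewest and is eliminated.
Round 5: Route H 29, Route G 12. Route H has a majority.

Route H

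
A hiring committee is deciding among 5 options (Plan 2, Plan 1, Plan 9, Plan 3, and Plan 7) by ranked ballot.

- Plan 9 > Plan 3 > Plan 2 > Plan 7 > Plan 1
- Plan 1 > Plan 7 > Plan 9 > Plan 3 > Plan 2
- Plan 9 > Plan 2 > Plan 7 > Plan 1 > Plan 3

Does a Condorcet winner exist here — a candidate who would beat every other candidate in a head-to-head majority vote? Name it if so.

Plan 9

Head-to-head results (3 voters total):
Plan 2 vs Plan 1: Plan 2 wins 2–1.
Plan 2 vs Plan 9: Plan 9 wins 3–0.
Plan 2 vs Plan 3: Plan 3 wins 2–1.
Plan 2 vs Plan 7: Plan 2 wins 2–1.
Plan 1 vs Plan 9: Plan 9 wins 2–1.
Plan 1 vs Plan 3: Plan 1 wins 2–1.
Plan 1 vs Plan 7: Plan 7 wins 2–1.
Plan 9 vs Plan 3: Plan 9 wins 3–0.
Plan 9 vs Plan 7: Plan 9 wins 2–1.
Plan 3 vs Plan 7: Plan 7 wins 2–1.
Plan 9 beats each rival — Plan 2 (3–0), Plan 1 (2–1), Plan 3 (3–0), Plan 7 (2–1) — so Plan 9 is the Condorcet winner.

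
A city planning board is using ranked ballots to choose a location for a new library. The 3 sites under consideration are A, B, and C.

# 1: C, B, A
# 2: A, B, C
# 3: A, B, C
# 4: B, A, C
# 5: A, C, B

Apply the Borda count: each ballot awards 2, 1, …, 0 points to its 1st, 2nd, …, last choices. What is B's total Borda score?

5

Borda scores:
  A: 0 + 2 + 2 + 1 + 2 = 7
  B: 1 + 1 + 1 + 2 + 0 = 5
  C: 2 + 0 + 0 + 0 + 1 = 3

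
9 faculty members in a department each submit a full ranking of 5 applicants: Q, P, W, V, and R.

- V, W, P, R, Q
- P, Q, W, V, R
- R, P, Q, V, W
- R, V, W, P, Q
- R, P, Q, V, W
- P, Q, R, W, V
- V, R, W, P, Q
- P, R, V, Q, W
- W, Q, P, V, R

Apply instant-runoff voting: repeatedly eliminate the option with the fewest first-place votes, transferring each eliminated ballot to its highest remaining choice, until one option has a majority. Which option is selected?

Round 1: P 3, R 3, V 2, W 1, Q 0. Q has the fewest and is eliminated.
Round 2: P 3, R 3, V 2, W 1. W has the fewest and is eliminated.
Round 3: P 4, R 3, V 2. V has the fewest and is eliminated.
Round 4: P 5, R 4. P has a majority.

P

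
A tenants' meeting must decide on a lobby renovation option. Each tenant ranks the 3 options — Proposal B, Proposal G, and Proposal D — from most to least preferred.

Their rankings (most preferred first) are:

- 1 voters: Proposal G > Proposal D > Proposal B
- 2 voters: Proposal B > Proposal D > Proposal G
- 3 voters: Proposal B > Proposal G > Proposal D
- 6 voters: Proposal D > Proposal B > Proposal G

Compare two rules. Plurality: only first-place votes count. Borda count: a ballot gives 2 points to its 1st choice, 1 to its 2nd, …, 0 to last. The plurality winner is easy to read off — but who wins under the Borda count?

Plurality first-place counts: Proposal B 5, Proposal G 1, Proposal D 6 → Proposal D.
Borda totals: Proposal B 16, Proposal G 5, Proposal D 15 → Proposal B.

Proposal B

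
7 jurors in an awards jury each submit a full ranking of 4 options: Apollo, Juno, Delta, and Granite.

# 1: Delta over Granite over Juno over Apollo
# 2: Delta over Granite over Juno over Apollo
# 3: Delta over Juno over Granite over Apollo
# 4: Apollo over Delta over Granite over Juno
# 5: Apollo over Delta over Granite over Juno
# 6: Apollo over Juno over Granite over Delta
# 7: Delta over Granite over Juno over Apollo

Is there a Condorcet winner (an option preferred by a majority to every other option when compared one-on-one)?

Yes

Head-to-head results (7 voters total):
Apollo vs Juno: Juno wins 4–3.
Apollo vs Delta: Delta wins 4–3.
Apollo vs Granite: Granite wins 4–3.
Juno vs Delta: Delta wins 6–1.
Juno vs Granite: Granite wins 5–2.
Delta vs Granite: Delta wins 6–1.
Delta beats each rival — Apollo (4–3), Juno (6–1), Granite (6–1) — so Delta is the Condorcet winner.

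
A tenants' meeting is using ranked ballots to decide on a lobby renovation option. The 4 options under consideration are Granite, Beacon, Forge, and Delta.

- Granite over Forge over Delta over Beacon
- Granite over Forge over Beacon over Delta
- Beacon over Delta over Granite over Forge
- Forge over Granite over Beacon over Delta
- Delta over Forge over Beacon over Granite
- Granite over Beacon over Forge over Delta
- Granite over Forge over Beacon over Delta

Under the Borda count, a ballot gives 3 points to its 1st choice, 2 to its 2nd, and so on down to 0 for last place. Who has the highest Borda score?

Borda scores:
  Granite: 3 + 3 + 1 + 2 + 0 + 3 + 3 = 15
  Beacon: 0 + 1 + 3 + 1 + 1 + 2 + 1 = 9
  Forge: 2 + 2 + 0 + 3 + 2 + 1 + 2 = 12
  Delta: 1 + 0 + 2 + 0 + 3 + 0 + 0 = 6
Granite has the highest total.

Granite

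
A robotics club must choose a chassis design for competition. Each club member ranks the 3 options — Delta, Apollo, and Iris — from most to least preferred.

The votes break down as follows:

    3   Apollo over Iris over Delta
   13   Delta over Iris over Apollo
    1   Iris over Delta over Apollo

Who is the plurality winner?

Delta

First-place vote totals:
  Delta: 13
  Apollo: 3
  Iris: 1
Delta has the most first-place votes.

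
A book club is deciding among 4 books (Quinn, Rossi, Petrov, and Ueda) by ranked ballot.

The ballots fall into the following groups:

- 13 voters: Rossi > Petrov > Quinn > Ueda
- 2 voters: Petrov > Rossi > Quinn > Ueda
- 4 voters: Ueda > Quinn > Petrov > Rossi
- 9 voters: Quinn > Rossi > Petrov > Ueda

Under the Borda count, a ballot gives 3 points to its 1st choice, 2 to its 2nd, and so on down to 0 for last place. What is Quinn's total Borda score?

Borda scores:
  Quinn: 13·1 + 2·1 + 4·2 + 9·3 = 50
  Rossi: 13·3 + 2·2 + 4·0 + 9·2 = 61
  Petrov: 13·2 + 2·3 + 4·1 + 9·1 = 45
  Ueda: 13·0 + 2·0 + 4·3 + 9·0 = 12

50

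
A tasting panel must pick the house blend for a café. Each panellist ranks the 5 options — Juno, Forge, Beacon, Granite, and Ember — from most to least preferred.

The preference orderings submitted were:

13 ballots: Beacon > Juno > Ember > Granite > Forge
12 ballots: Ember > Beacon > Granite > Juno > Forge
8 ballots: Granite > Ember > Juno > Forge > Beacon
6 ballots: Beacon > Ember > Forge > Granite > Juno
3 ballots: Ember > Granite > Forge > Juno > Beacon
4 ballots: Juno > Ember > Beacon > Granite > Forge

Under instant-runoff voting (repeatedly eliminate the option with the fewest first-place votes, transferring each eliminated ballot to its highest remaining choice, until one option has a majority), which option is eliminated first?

Forge

Round 1: Beacon 19, Ember 15, Granite 8, Juno 4, Forge 0. Forge has the fewest and is eliminated.
Round 2: Beacon 19, Ember 15, Granite 8, Juno 4. Juno has the fewest and is eliminated.
Round 3: Beacon 19, Ember 19, Granite 8. Granite has the fewest and is eliminated.
Round 4: Ember 27, Beacon 19. Ember has a majority.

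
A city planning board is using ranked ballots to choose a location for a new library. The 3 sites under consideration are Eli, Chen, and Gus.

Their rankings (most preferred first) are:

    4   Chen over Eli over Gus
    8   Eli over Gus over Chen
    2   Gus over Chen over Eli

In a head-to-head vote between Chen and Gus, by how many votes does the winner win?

Ballots ranking Chen above Gus: 4.
Ballots ranking Gus above Chen: 8+2 = 10.
Gus wins 10–4, a margin of 6.

6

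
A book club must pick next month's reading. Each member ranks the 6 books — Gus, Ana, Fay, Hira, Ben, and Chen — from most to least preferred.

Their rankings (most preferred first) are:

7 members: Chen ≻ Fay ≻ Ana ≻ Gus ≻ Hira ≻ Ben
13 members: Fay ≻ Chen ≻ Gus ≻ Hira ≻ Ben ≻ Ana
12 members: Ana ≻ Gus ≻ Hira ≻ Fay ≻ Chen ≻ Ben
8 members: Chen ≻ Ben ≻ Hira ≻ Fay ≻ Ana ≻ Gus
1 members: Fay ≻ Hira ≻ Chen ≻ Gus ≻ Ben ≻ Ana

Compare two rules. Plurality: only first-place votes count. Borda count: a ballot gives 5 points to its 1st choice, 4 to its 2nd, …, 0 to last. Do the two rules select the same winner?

Yes

Plurality first-place counts: Gus 0, Ana 12, Fay 14, Hira 0, Ben 0, Chen 15 → Chen.
Borda totals: Gus 103, Ana 89, Fay 138, Hira 97, Ben 46, Chen 142 → Chen.
The two rules agree on Chen.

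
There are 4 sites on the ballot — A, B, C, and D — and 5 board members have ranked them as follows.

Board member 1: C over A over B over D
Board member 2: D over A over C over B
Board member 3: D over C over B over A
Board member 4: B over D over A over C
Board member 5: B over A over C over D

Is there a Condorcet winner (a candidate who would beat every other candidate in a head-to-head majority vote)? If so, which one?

Head-to-head results (5 voters total):
A vs B: B wins 3–2.
A vs C: A wins 3–2.
A vs D: D wins 3–2.
B vs C: C wins 3–2.
B vs D: B wins 3–2.
C vs D: D wins 3–2.
No candidate beats all others: A beats C beats B beats A, a majority cycle.

There is no Condorcet winner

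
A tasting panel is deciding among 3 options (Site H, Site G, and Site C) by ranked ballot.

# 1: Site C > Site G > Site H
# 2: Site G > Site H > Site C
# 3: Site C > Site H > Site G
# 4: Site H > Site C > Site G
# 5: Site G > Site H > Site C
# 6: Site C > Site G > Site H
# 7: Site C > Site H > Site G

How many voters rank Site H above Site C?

Ballots ranking Site H above Site C: 3.
Ballots ranking Site C above Site H: 4.
So 3 of 7 voters prefer Site H to Site C.

3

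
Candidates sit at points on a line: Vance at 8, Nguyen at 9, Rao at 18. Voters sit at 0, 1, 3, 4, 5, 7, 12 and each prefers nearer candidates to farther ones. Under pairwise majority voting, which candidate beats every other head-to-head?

With single-peaked preferences on a line, the Condorcet winner is the candidate closest to the median voter.
The median voter (position 4) is closest to Vance at 8.
Check: Vance vs Nguyen — voters closer to Vance: 6 of 7.

Vance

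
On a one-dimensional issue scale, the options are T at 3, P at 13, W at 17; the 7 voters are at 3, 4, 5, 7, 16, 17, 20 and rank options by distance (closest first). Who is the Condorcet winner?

T

With single-peaked preferences on a line, the Condorcet winner is the candidate closest to the median voter.
The median voter (position 7) is closest to T at 3.
Check: T vs P — voters closer to T: 4 of 7.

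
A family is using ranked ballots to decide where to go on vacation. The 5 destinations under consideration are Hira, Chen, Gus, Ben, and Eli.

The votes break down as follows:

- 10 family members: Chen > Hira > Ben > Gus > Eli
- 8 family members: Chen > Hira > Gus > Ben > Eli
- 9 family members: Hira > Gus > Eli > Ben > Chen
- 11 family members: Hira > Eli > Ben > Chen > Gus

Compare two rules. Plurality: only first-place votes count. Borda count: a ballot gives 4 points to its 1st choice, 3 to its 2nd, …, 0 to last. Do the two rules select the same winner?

Plurality first-place counts: Hira 20, Chen 18, Gus 0, Ben 0, Eli 0 → Hira.
Borda totals: Hira 134, Chen 83, Gus 53, Ben 59, Eli 51 → Hira.
The two rules agree on Hira.

Yes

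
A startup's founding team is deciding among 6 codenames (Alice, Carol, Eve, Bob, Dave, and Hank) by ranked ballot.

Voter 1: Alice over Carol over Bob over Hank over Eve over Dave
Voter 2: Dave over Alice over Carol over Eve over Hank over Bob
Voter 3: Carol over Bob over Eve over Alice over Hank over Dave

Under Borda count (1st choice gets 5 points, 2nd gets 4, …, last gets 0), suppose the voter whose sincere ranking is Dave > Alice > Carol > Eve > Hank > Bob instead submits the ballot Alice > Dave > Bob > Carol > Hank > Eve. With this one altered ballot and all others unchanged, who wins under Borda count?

Alice

Borda totals with the altered ballot: Alice 12, Carol 11, Eve 4, Bob 10, Dave 4, Hank 4.
The switch changes the winner from Carol to Alice.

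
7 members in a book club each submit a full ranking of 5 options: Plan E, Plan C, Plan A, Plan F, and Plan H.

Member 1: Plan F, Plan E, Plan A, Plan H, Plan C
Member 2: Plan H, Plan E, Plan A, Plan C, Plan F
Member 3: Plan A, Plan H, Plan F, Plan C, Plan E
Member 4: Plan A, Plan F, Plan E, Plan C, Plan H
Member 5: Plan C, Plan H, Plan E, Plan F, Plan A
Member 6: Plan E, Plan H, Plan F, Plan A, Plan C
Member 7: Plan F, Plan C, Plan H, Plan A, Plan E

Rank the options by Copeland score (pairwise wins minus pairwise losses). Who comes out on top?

Pairwise results:
  Plan E vs Plan C: Plan E wins 4–3.
  Plan E vs Plan A: Plan E wins 4–3.
  Plan E vs Plan F: Plan F wins 4–3.
  Plan E vs Plan H: Plan H wins 4–3.
  Plan C vs Plan A: Plan A wins 5–2.
  Plan C vs Plan F: Plan F wins 5–2.
  Plan C vs Plan H: Plan H wins 4–3.
  Plan A vs Plan F: Plan F wins 4–3.
  Plan A vs Plan H: Plan H wins 4–3.
  Plan F vs Plan H: Plan H wins 4–3.
Copeland scores (wins − losses):
  Plan E: 2 − 2 = 0
  Plan C: 0 − 4 = -4
  Plan A: 1 − 3 = -2
  Plan F: 3 − 1 = 2
  Plan H: 4 − 0 = 4
Plan H has the best Copeland score.

Plan H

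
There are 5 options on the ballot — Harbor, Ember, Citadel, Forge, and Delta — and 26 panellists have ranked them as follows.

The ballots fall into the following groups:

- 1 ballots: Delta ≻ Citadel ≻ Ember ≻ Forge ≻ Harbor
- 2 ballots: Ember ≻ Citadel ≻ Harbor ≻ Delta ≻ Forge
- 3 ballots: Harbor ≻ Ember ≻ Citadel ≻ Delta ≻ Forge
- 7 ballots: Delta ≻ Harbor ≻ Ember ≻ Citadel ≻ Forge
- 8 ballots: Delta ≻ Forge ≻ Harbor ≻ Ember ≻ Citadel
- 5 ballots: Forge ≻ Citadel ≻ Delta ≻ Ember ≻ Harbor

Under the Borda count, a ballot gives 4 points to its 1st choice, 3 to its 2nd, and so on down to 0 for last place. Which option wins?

Delta

Borda scores:
  Harbor: 0 + 2·2 + 3·4 + 7·3 + 8·2 + 5·0 = 53
  Ember: 2 + 2·4 + 3·3 + 7·2 + 8·1 + 5·1 = 46
  Citadel: 3 + 2·3 + 3·2 + 7·1 + 8·0 + 5·3 = 37
  Forge: 1 + 2·0 + 3·0 + 7·0 + 8·3 + 5·4 = 45
  Delta: 4 + 2·1 + 3·1 + 7·4 + 8·4 + 5·2 = 79
Delta has the highest total.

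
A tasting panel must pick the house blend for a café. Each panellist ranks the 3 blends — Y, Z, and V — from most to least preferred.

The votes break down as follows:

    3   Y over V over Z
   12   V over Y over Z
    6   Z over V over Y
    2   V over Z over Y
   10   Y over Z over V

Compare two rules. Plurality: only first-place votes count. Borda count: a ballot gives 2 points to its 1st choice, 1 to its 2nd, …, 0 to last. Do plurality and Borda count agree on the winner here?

Plurality first-place counts: Y 13, Z 6, V 14 → V.
Borda totals: Y 38, Z 24, V 37 → Y.
The two rules disagree: plurality picks V, Borda picks Y.

No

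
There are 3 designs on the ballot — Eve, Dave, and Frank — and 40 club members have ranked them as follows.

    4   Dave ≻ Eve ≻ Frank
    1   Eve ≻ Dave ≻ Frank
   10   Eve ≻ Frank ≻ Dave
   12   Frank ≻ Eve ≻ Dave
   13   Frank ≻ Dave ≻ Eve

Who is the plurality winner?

First-place vote totals:
  Eve: 11
  Dave: 4
  Frank: 25
Frank has the most first-place votes.

Frank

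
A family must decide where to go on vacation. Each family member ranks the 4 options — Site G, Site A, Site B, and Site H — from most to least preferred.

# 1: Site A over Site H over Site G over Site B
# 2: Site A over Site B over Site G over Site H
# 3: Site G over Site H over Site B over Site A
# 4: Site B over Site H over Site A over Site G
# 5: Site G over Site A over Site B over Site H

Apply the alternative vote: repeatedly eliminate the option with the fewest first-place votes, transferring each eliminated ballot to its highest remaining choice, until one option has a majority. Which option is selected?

Site A

Round 1: Site G 2, Site A 2, Site B 1, Site H 0. Site H has the fewest and is eliminated.
Round 2: Site G 2, Site A 2, Site B 1. Site B has the fewest and is eliminated.
Round 3: Site A 3, Site G 2. Site A has a majority.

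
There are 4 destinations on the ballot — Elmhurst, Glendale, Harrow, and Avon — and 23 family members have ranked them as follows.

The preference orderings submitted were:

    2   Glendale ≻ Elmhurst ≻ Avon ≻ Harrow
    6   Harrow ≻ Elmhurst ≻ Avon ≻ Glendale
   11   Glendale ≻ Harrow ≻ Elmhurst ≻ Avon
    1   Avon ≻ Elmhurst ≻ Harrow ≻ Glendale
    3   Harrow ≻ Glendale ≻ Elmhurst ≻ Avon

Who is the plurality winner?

First-place vote totals:
  Elmhurst: 0
  Glendale: 13
  Harrow: 9
  Avon: 1
Glendale has the most first-place votes.

Glendale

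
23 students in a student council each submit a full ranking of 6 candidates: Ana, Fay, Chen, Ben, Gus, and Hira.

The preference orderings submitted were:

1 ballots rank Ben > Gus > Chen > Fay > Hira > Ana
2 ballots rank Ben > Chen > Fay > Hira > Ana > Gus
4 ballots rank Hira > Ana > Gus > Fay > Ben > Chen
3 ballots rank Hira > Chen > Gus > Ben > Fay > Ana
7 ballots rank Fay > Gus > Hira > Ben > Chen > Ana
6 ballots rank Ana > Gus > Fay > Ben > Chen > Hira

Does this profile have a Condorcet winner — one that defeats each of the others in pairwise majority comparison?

No

Head-to-head results (23 voters total):
Ana vs Fay: Fay wins 13–10.
Ana vs Chen: Chen wins 13–10.
Ana vs Ben: Ben wins 13–10.
Ana vs Gus: Ana wins 12–11.
Ana vs Hira: Hira wins 17–6.
Fay vs Chen: Fay wins 17–6.
Fay vs Ben: Fay wins 17–6.
Fay vs Gus: Gus wins 14–9.
Fay vs Hira: Fay wins 16–7.
Chen vs Ben: Ben wins 20–3.
Chen vs Gus: Gus wins 18–5.
Chen vs Hira: Hira wins 14–9.
Ben vs Gus: Gus wins 20–3.
Ben vs Hira: Hira wins 14–9.
Gus vs Hira: Gus wins 14–9.
No candidate beats all others: Ana beats Gus beats Fay beats Ana, a majority cycle.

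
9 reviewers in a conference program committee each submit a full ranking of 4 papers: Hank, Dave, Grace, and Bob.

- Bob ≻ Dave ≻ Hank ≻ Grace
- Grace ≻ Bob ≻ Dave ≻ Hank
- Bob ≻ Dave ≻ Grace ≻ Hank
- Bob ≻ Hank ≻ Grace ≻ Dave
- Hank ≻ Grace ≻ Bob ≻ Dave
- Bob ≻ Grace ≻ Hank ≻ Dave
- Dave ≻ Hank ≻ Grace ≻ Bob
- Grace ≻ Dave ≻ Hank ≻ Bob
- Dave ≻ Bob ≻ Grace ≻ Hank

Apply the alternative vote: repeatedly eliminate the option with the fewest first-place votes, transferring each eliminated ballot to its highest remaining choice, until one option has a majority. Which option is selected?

Bob

Round 1: Bob 4, Dave 2, Grace 2, Hank 1. Hank has the fewest and is eliminated.
Round 2: Bob 4, Grace 3, Dave 2. Dave has the fewest and is eliminated.
Round 3: Bob 5, Grace 4. Bob has a majority.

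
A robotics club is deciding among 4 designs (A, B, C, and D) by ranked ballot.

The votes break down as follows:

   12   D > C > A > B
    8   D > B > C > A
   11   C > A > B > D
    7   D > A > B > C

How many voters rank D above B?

Ballots ranking D above B: 12+8+7 = 27.
Ballots ranking B above D: 11.
So 27 of 38 voters prefer D to B.

27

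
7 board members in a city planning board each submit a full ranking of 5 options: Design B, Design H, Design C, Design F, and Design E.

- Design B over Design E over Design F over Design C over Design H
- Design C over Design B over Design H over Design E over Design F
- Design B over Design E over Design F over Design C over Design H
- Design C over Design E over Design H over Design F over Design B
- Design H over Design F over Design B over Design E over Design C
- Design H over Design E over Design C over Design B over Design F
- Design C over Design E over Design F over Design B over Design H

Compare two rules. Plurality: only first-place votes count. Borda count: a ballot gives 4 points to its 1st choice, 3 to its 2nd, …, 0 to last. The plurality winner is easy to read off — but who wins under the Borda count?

Design E

Plurality first-place counts: Design B 2, Design H 2, Design C 3, Design F 0, Design E 0 → Design C.
Borda totals: Design B 15, Design H 12, Design C 16, Design F 10, Design E 17 → Design E.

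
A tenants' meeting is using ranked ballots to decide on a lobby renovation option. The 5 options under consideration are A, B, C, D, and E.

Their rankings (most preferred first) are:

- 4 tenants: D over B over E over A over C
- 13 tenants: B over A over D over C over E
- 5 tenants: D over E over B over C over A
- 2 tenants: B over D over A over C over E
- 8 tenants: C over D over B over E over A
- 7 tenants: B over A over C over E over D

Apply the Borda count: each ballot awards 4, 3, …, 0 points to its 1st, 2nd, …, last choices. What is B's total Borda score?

Borda scores:
  A: 4·1 + 13·3 + 5·0 + 2·2 + 8·0 + 7·3 = 68
  B: 4·3 + 13·4 + 5·2 + 2·4 + 8·2 + 7·4 = 126
  C: 4·0 + 13·1 + 5·1 + 2·1 + 8·4 + 7·2 = 66
  D: 4·4 + 13·2 + 5·4 + 2·3 + 8·3 + 7·0 = 92
  E: 4·2 + 13·0 + 5·3 + 2·0 + 8·1 + 7·1 = 38

126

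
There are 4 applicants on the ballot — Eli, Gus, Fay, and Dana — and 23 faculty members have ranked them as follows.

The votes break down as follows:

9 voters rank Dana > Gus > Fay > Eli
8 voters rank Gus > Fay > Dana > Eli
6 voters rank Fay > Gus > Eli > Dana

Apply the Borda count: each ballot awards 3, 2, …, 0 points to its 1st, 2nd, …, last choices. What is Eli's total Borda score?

Borda scores:
  Eli: 9·0 + 8·0 + 6·1 = 6
  Gus: 9·2 + 8·3 + 6·2 = 54
  Fay: 9·1 + 8·2 + 6·3 = 43
  Dana: 9·3 + 8·1 + 6·0 = 35

6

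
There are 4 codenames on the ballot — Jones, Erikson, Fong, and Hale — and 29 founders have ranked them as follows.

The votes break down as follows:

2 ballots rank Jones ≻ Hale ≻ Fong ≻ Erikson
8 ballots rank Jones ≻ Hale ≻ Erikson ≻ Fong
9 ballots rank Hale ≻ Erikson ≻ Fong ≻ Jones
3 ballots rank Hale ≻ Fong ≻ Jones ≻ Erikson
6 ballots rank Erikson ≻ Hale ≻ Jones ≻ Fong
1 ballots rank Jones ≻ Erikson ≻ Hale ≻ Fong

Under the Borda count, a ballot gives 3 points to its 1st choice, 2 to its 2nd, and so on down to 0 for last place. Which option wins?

Hale

Borda scores:
  Jones: 2·3 + 8·3 + 9·0 + 3·1 + 6·1 + 3 = 42
  Erikson: 2·0 + 8·1 + 9·2 + 3·0 + 6·3 + 2 = 46
  Fong: 2·1 + 8·0 + 9·1 + 3·2 + 6·0 + 0 = 17
  Hale: 2·2 + 8·2 + 9·3 + 3·3 + 6·2 + 1 = 69
Hale has the highest total.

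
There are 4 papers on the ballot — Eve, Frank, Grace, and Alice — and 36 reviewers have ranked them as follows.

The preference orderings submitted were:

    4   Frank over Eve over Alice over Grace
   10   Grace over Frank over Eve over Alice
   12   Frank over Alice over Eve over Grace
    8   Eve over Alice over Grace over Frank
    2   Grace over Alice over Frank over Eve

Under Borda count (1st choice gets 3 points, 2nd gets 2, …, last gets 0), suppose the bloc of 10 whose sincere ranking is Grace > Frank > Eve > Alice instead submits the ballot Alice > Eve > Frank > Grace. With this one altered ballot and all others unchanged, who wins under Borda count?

Alice

Borda totals with the altered ballot: Eve 64, Frank 60, Grace 14, Alice 78.
The switch changes the winner from Frank to Alice.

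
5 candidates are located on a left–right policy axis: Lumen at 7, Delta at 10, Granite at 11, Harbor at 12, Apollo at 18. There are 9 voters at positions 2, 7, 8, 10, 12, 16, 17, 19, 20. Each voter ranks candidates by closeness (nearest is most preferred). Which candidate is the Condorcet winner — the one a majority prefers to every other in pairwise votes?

With single-peaked preferences on a line, the Condorcet winner is the candidate closest to the median voter.
The median voter (position 12) is closest to Harbor at 12.
Check: Harbor vs Delta — voters closer to Harbor: 5 of 9.

Harbor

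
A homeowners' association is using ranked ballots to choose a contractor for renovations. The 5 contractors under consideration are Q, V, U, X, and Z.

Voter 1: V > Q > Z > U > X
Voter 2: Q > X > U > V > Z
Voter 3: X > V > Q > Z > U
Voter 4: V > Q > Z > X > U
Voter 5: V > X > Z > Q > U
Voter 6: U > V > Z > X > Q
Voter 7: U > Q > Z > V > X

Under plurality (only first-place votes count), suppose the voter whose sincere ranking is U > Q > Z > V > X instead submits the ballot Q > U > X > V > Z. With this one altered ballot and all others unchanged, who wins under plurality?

First-place totals with the altered ballot: Q 2, V 3, U 1, X 1, Z 0.
The winner is unchanged: still V.

V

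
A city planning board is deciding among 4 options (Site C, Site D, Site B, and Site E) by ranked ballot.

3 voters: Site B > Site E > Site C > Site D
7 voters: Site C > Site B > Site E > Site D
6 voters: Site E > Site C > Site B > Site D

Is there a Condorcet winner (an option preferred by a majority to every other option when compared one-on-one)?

No

Head-to-head results (16 voters total):
Site C vs Site D: Site C wins 16–0.
Site C vs Site B: Site C wins 13–3.
Site C vs Site E: Site E wins 9–7.
Site D vs Site B: Site B wins 16–0.
Site D vs Site E: Site E wins 16–0.
Site B vs Site E: Site B wins 10–6.
No candidate beats all others: Site C beats Site B beats Site E beats Site C, a majority cycle.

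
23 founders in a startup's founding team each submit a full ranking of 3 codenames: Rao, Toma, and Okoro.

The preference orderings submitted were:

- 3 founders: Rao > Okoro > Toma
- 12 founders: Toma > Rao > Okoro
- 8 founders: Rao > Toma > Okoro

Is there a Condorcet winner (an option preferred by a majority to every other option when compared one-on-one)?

Head-to-head results (23 voters total):
Rao vs Toma: Toma wins 12–11.
Rao vs Okoro: Rao wins 23–0.
Toma vs Okoro: Toma wins 20–3.
Toma beats each rival — Rao (12–11), Okoro (20–3) — so Toma is the Condorcet winner.

Yes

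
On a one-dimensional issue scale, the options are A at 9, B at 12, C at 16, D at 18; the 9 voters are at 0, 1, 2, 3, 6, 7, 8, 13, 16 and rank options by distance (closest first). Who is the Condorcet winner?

A

With single-peaked preferences on a line, the Condorcet winner is the candidate closest to the median voter.
The median voter (position 6) is closest to A at 9.
Check: A vs D — voters closer to A: 8 of 9.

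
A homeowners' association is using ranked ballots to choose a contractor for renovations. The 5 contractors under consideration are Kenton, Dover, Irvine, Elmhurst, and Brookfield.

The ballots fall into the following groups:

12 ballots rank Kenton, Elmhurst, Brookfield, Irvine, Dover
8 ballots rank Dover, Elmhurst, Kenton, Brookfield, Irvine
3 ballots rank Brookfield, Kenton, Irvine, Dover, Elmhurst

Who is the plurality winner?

First-place vote totals:
  Kenton: 12
  Dover: 8
  Irvine: 0
  Elmhurst: 0
  Brookfield: 3
Kenton has the most first-place votes.

Kenton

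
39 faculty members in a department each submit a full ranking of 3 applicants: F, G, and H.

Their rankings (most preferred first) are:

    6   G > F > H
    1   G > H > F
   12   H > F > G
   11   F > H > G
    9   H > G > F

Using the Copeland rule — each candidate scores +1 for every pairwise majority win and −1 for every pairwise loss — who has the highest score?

H

Pairwise results:
  F vs G: F wins 23–16.
  F vs H: H wins 22–17.
  G vs H: H wins 32–7.
Copeland scores (wins − losses):
  F: 1 − 1 = 0
  G: 0 − 2 = -2
  H: 2 − 0 = 2
H has the best Copeland score.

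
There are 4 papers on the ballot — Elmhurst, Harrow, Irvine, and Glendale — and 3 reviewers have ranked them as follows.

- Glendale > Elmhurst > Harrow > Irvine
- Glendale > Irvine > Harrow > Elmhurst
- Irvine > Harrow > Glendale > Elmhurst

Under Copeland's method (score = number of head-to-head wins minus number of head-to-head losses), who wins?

Glendale

Pairwise results:
  Elmhurst vs Harrow: Harrow wins 2–1.
  Elmhurst vs Irvine: Irvine wins 2–1.
  Elmhurst vs Glendale: Glendale wins 3–0.
  Harrow vs Irvine: Irvine wins 2–1.
  Harrow vs Glendale: Glendale wins 2–1.
  Irvine vs Glendale: Glendale wins 2–1.
Copeland scores (wins − losses):
  Elmhurst: 0 − 3 = -3
  Harrow: 1 − 2 = -1
  Irvine: 2 − 1 = 1
  Glendale: 3 − 0 = 3
Glendale has the best Copeland score.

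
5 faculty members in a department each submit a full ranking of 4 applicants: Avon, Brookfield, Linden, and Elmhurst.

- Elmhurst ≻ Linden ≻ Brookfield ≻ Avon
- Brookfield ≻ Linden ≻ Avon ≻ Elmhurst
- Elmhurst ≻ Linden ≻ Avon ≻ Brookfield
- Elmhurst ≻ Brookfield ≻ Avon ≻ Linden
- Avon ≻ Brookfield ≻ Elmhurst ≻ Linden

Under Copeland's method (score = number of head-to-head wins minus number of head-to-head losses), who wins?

Elmhurst

Pairwise results:
  Avon vs Brookfield: Brookfield wins 3–2.
  Avon vs Linden: Linden wins 3–2.
  Avon vs Elmhurst: Elmhurst wins 3–2.
  Brookfield vs Linden: Brookfield wins 3–2.
  Brookfield vs Elmhurst: Elmhurst wins 3–2.
  Linden vs Elmhurst: Elmhurst wins 4–1.
Copeland scores (wins − losses):
  Avon: 0 − 3 = -3
  Brookfield: 2 − 1 = 1
  Linden: 1 − 2 = -1
  Elmhurst: 3 − 0 = 3
Elmhurst has the best Copeland score.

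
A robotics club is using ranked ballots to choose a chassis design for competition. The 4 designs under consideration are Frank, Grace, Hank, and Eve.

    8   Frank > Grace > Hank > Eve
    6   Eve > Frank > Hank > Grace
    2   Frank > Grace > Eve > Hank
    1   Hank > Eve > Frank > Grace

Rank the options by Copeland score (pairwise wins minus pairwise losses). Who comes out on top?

Pairwise results:
  Frank vs Grace: Frank wins 17–0.
  Frank vs Hank: Frank wins 16–1.
  Frank vs Eve: Frank wins 10–7.
  Grace vs Hank: Grace wins 10–7.
  Grace vs Eve: Grace wins 10–7.
  Hank vs Eve: Hank wins 9–8.
Copeland scores (wins − losses):
  Frank: 3 − 0 = 3
  Grace: 2 − 1 = 1
  Hank: 1 − 2 = -1
  Eve: 0 − 3 = -3
Frank has the best Copeland score.

Frank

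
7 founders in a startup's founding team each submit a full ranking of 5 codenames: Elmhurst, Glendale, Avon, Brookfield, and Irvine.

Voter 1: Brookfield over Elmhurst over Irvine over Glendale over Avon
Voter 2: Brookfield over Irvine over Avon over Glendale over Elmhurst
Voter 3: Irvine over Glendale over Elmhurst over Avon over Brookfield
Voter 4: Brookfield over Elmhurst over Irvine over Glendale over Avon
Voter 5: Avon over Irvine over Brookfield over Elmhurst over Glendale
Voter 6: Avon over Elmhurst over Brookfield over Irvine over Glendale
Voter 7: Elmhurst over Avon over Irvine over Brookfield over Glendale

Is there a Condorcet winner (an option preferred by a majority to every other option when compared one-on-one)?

Head-to-head results (7 voters total):
Elmhurst vs Glendale: Elmhurst wins 5–2.
Elmhurst vs Avon: Elmhurst wins 4–3.
Elmhurst vs Brookfield: Brookfield wins 4–3.
Elmhurst vs Irvine: Elmhurst wins 4–3.
Glendale vs Avon: Avon wins 4–3.
Glendale vs Brookfield: Brookfield wins 6–1.
Glendale vs Irvine: Irvine wins 7–0.
Avon vs Brookfield: Avon wins 4–3.
Avon vs Irvine: Irvine wins 4–3.
Brookfield vs Irvine: Brookfield wins 4–3.
No candidate beats all others: Elmhurst beats Avon beats Brookfield beats Elmhurst, a majority cycle.

No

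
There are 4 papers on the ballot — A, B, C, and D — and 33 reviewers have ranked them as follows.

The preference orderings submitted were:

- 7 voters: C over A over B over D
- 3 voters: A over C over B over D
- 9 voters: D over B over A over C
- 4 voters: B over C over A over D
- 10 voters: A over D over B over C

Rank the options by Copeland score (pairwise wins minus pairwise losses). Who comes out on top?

A

Pairwise results:
  A vs B: A wins 20–13.
  A vs C: A wins 22–11.
  A vs D: A wins 24–9.
  B vs C: B wins 23–10.
  B vs D: D wins 19–14.
  C vs D: D wins 19–14.
Copeland scores (wins − losses):
  A: 3 − 0 = 3
  B: 1 − 2 = -1
  C: 0 − 3 = -3
  D: 2 − 1 = 1
A has the best Copeland score.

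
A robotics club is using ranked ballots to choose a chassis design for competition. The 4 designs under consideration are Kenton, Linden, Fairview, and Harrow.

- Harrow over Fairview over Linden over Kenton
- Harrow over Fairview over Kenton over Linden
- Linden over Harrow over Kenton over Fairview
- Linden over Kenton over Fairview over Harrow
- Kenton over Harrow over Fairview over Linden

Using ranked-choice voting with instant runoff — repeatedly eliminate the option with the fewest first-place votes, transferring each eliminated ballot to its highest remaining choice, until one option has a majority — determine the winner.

Round 1: Linden 2, Harrow 2, Kenton 1, Fairview 0. Fairview has the fewest and is eliminated.
Round 2: Linden 2, Harrow 2, Kenton 1. Kenton has the fewest and is eliminated.
Round 3: Harrow 3, Linden 2. Harrow has a majority.

Harrow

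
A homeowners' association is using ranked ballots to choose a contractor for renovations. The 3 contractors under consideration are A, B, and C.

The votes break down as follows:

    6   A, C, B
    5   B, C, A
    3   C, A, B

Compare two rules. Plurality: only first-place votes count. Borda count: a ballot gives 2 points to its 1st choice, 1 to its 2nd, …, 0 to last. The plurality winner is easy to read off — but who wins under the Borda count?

C

Plurality first-place counts: A 6, B 5, C 3 → A.
Borda totals: A 15, B 10, C 17 → C.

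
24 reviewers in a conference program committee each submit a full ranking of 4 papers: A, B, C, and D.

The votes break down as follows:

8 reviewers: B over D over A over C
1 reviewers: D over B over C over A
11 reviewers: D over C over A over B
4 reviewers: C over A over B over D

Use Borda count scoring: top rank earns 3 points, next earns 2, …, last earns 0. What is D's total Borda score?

52

Borda scores:
  A: 8·1 + 0 + 11·1 + 4·2 = 27
  B: 8·3 + 2 + 11·0 + 4·1 = 30
  C: 8·0 + 1 + 11·2 + 4·3 = 35
  D: 8·2 + 3 + 11·3 + 4·0 = 52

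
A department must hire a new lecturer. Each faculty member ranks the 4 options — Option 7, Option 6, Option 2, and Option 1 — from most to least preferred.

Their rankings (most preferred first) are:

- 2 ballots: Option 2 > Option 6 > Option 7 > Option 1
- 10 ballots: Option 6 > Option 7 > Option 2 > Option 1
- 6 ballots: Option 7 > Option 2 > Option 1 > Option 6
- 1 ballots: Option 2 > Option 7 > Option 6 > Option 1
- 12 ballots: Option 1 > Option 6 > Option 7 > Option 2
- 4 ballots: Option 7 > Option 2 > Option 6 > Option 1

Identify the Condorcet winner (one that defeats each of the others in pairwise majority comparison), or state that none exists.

There is no Condorcet winner

Head-to-head results (35 voters total):
Option 7 vs Option 6: Option 6 wins 24–11.
Option 7 vs Option 2: Option 7 wins 32–3.
Option 7 vs Option 1: Option 7 wins 23–12.
Option 6 vs Option 2: Option 6 wins 22–13.
Option 6 vs Option 1: Option 1 wins 18–17.
Option 2 vs Option 1: Option 2 wins 23–12.
No candidate beats all others: Option 7 beats Option 1 beats Option 6 beats Option 7, a majority cycle.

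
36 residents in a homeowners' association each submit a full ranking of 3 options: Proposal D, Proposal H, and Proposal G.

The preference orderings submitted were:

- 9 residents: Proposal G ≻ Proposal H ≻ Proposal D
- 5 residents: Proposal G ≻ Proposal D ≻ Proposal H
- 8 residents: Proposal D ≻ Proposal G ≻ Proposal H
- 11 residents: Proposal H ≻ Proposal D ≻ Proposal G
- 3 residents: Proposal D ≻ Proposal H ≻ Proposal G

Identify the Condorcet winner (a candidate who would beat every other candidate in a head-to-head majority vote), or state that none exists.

No Condorcet winner

Head-to-head results (36 voters total):
Proposal D vs Proposal H: Proposal H wins 20–16.
Proposal D vs Proposal G: Proposal D wins 22–14.
Proposal H vs Proposal G: Proposal G wins 22–14.
No candidate beats all others: Proposal D beats Proposal G beats Proposal H beats Proposal D, a majority cycle.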